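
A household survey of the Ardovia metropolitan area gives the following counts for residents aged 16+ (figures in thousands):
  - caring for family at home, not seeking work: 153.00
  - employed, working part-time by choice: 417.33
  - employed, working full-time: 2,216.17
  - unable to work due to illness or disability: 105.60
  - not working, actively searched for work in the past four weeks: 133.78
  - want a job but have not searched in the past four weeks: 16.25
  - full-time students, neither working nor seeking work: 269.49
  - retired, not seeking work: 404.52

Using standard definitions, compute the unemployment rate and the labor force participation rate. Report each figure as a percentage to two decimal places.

Unemployment rate ≈ 4.83%; labor force participation rate ≈ 74.47%.

Employed = 417.33 + 2,216.17 = 2,633.50 thousand.
Unemployed = 133.78 thousand.
Labor force = 2,633.50 + 133.78 = 2,767.28 thousand.
Not in labor force = 153.00 + 105.60 + 16.25 + 269.49 + 404.52 = 948.86 thousand (those not working and not actively searching are outside the labor force — including those who want a job but have given up searching).
Civilian working-age population = 2,767.28 + 948.86 = 3,716.14 thousand.
Unemployment rate = 133.78 / 2,767.28 = 4.83%.
Labor force participation rate = 2,767.28 / 3,716.14 = 74.47%.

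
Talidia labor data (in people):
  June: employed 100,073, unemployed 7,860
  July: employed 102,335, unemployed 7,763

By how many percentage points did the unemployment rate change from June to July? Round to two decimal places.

The unemployment rate changed by −0.23 percentage points.

June: labor force = 100,073 + 7,860 = 107,933; u = 7,860/107,933 = 7.28%.
July: labor force = 102,335 + 7,763 = 110,098; u = 7,763/110,098 = 7.05%.
Change = 7.05% − 7.28% = −0.23 pp.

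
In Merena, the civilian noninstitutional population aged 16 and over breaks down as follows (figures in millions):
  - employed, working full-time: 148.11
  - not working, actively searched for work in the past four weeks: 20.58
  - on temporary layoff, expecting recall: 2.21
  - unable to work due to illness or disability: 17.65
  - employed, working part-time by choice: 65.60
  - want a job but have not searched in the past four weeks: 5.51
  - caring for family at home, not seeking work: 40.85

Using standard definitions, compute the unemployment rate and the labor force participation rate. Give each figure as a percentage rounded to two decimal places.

Unemployment rate ≈ 9.64%; labor force participation rate ≈ 78.70%.

Employed = 148.11 + 65.60 = 213.71 million.
Unemployed = 20.58 + 2.21 = 22.79 million (jobless and actively searching, or on temporary layoff).
Labor force = 213.71 + 22.79 = 236.50 million.
Not in labor force = 17.65 + 5.51 + 40.85 = 64.01 million (those not working and not actively searching are outside the labor force — including those who want a job but have given up searching).
Civilian working-age population = 236.50 + 64.01 = 300.51 million.
Unemployment rate = 22.79 / 236.50 = 9.64%.
Labor force participation rate = 236.50 / 300.51 = 78.70%.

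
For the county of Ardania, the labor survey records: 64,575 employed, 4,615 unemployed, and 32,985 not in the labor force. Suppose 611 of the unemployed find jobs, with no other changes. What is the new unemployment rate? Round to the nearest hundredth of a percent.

New unemployment rate ≈ 5.79%.

Initially, labor force = 64,575 + 4,615 = 69,190, so u = 4,615/69,190 = 6.67%.
After the change, unemployed falls and employed rises by 611; labor force unchanged → E = 65,186, U = 4,004, labor force = 69,190.
New unemployment rate = 4,004 / 69,190 = 5.79%.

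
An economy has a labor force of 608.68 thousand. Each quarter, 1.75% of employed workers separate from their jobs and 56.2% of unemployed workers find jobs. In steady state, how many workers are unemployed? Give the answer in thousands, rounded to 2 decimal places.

About 18.38 thousand are unemployed in steady state.

Steady-state unemployment rate u* = s/(s+f) = 1.75/(1.75+56.2) = 0.030198.
Unemployed = u* × labor force = 0.030198 × 608.68 ≈ 18.38 thousand.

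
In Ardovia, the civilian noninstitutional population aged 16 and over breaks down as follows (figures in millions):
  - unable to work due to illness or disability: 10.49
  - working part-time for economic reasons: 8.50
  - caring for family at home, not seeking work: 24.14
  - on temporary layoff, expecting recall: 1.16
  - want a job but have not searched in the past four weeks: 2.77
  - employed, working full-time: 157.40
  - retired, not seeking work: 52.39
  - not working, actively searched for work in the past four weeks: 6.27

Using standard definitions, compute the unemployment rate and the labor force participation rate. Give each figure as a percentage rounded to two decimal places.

Unemployment rate ≈ 4.29%; labor force participation rate ≈ 65.87%.

Employed = 8.50 + 157.40 = 165.90 million (anyone who worked, including part-time for economic reasons, counts as employed).
Unemployed = 1.16 + 6.27 = 7.43 million (jobless and actively searching, or on temporary layoff).
Labor force = 165.90 + 7.43 = 173.33 million.
Not in labor force = 10.49 + 24.14 + 2.77 + 52.39 = 89.79 million (those not working and not actively searching are outside the labor force — including those who want a job but have given up searching).
Civilian working-age population = 173.33 + 89.79 = 263.12 million.
Unemployment rate = 7.43 / 173.33 = 4.29%.
Labor force participation rate = 173.33 / 263.12 = 65.87%.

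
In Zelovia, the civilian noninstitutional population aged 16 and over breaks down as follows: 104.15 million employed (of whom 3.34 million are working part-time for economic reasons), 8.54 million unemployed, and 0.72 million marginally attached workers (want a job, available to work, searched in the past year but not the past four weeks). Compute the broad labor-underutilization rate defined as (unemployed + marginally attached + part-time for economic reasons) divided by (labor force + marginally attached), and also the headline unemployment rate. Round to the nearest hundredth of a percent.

Broad underutilization rate ≈ 11.11%; headline unemployment rate ≈ 7.58%.

Labor force = 104.15 + 8.54 = 112.69 million.
Numerator = 8.54 + 0.72 + 3.34 = 12.60 million.
Denominator = 112.69 + 0.72 = 113.41 million.
Broad rate = 12.60 / 113.41 = 11.11%.
Headline unemployment rate = 8.54 / 112.69 = 7.58%.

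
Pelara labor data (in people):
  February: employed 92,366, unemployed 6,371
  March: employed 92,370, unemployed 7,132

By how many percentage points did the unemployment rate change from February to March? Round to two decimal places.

February: labor force = 92,366 + 6,371 = 98,737; u = 6,371/98,737 = 6.45%.
March: labor force = 92,370 + 7,132 = 99,502; u = 7,132/99,502 = 7.17%.
Change = 7.17% − 6.45% = +0.72 pp.

The unemployment rate changed by +0.72 percentage points.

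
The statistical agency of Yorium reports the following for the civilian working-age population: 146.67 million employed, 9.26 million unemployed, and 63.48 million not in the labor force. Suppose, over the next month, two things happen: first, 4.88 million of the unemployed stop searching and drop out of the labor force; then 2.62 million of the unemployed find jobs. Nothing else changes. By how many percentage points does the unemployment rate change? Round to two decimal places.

Initially, labor force = 146.67 + 9.26 = 155.93 million, so u = 9.26/155.93 = 5.94%.
After the first change, unemployed and labor force both fall by 4.88 → E = 146.67, U = 4.38, labor force = 151.05 million.
After the second change, unemployed falls and employed rises by 2.62; labor force unchanged → E = 149.29, U = 1.76, labor force = 151.05 million.
New unemployment rate = 1.76 / 151.05 = 1.17%.
Change = 1.17% − 5.94% = −4.77 percentage points.

The unemployment rate changes by −4.77 percentage points.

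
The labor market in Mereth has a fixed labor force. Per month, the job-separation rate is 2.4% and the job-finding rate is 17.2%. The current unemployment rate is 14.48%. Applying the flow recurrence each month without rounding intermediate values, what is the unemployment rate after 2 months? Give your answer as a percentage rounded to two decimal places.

With a fixed labor force, u_{t+1} = u_t + s·(1−u_t) − f·u_t = u_t·(1−s−f) + s.
Here 1−s−f = 0.804 and s = 0.024.
u_1 = 0.144800 × 0.804 + 0.024 = 0.140419.
u_2 = 0.140419 × 0.804 + 0.024 = 0.136897.

Unemployment rate after two months ≈ 13.69%.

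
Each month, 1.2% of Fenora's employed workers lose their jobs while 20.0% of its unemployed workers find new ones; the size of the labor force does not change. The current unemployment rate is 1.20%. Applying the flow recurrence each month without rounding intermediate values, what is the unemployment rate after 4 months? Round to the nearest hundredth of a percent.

Unemployment rate after four months ≈ 3.94%.

With a fixed labor force, u_{t+1} = u_t + s·(1−u_t) − f·u_t = u_t·(1−s−f) + s.
Here 1−s−f = 0.788 and s = 0.012.
u_1 = 0.012000 × 0.788 + 0.012 = 0.021456.
u_2 = 0.021456 × 0.788 + 0.012 = 0.028907.
u_3 = 0.028907 × 0.788 + 0.012 = 0.034779.
u_4 = 0.034779 × 0.788 + 0.012 = 0.039406.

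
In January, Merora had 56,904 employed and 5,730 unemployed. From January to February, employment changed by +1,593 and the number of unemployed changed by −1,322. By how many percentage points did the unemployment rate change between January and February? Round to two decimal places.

The unemployment rate changed by −2.14 percentage points.

January: labor force = 56,904 + 5,730 = 62,634; u = 5,730/62,634 = 9.15%.
February: labor force = 58,497 + 4,408 = 62,905; u = 4,408/62,905 = 7.01%.
Change = 7.01% − 9.15% = −2.14 pp.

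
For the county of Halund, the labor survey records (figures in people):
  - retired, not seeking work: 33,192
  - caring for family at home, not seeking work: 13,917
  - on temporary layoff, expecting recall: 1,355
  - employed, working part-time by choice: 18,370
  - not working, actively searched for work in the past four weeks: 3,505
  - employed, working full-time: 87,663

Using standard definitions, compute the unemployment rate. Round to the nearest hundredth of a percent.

Unemployment rate ≈ 4.38%.

Employed = 18,370 + 87,663 = 106,033.
Unemployed = 1,355 + 3,505 = 4,860 (jobless and actively searching, or on temporary layoff).
Labor force = 106,033 + 4,860 = 110,893.
Unemployment rate = 4,860 / 110,893 = 4.38%.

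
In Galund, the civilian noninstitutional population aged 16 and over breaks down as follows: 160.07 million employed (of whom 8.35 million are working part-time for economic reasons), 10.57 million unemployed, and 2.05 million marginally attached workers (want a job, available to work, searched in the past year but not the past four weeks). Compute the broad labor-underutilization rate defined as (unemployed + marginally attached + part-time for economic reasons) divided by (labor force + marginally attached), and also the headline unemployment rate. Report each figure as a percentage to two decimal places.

Labor force = 160.07 + 10.57 = 170.64 million.
Numerator = 10.57 + 2.05 + 8.35 = 20.97 million.
Denominator = 170.64 + 2.05 = 172.69 million.
Broad rate = 20.97 / 172.69 = 12.14%.
Headline unemployment rate = 10.57 / 170.64 = 6.19%.

Broad underutilization rate ≈ 12.14%; headline unemployment rate ≈ 6.19%.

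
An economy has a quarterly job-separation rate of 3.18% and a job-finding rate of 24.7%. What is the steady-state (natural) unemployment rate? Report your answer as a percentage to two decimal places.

At steady state the flows balance: s·E = f·U, so U/(E+U) = s/(s+f).
u* = 3.18 / (3.18 + 24.7) = 3.18 / 27.88 = 11.41%.

Steady-state unemployment rate ≈ 11.41%.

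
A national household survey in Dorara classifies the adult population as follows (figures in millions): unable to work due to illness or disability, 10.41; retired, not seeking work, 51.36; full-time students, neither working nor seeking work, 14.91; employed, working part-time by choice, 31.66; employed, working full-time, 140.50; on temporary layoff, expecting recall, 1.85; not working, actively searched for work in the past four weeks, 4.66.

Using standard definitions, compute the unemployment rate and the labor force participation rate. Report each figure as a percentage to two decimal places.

Employed = 31.66 + 140.50 = 172.16 million.
Unemployed = 1.85 + 4.66 = 6.51 million (jobless and actively searching, or on temporary layoff).
Labor force = 172.16 + 6.51 = 178.67 million.
Not in labor force = 10.41 + 51.36 + 14.91 = 76.68 million (those not working and not actively searching are outside the labor force).
Civilian working-age population = 178.67 + 76.68 = 255.35 million.
Unemployment rate = 6.51 / 178.67 = 3.64%.
Labor force participation rate = 178.67 / 255.35 = 69.97%.

Unemployment rate ≈ 3.64%; labor force participation rate ≈ 69.97%.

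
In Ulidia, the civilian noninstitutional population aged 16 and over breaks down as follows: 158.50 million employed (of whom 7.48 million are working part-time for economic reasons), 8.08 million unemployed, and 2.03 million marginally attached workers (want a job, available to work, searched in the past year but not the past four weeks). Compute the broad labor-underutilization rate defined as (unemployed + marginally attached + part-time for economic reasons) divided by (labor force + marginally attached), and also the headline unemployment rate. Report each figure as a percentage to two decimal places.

Labor force = 158.50 + 8.08 = 166.58 million.
Numerator = 8.08 + 2.03 + 7.48 = 17.59 million.
Denominator = 166.58 + 2.03 = 168.61 million.
Broad rate = 17.59 / 168.61 = 10.43%.
Headline unemployment rate = 8.08 / 166.58 = 4.85%.

Broad underutilization rate ≈ 10.43%; headline unemployment rate ≈ 4.85%.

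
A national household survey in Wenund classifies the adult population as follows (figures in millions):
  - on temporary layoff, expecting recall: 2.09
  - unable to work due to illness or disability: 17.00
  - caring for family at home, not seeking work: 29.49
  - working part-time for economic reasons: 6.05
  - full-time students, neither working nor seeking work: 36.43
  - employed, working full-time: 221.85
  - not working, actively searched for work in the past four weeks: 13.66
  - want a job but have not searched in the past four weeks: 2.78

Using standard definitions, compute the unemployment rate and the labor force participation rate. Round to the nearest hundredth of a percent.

Employed = 6.05 + 221.85 = 227.90 million (anyone who worked, including part-time for economic reasons, counts as employed).
Unemployed = 2.09 + 13.66 = 15.75 million (jobless and actively searching, or on temporary layoff).
Labor force = 227.90 + 15.75 = 243.65 million.
Not in labor force = 17.00 + 29.49 + 36.43 + 2.78 = 85.70 million (those not working and not actively searching are outside the labor force — including those who want a job but have given up searching).
Civilian working-age population = 243.65 + 85.70 = 329.35 million.
Unemployment rate = 15.75 / 243.65 = 6.46%.
Labor force participation rate = 243.65 / 329.35 = 73.98%.

Unemployment rate ≈ 6.46%; labor force participation rate ≈ 73.98%.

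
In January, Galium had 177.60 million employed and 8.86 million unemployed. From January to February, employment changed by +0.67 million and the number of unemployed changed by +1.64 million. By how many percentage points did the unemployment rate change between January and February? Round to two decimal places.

January: labor force = 177.60 + 8.86 = 186.46; u = 8.86/186.46 = 4.75%.
February: labor force = 178.27 + 10.50 = 188.77; u = 10.50/188.77 = 5.56%.
Change = 5.56% − 4.75% = +0.81 pp.

The unemployment rate changed by +0.81 percentage points.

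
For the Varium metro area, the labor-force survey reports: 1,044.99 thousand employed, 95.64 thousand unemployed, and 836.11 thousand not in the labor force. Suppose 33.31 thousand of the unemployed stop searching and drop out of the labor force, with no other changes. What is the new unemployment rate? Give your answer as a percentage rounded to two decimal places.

Initially, labor force = 1,044.99 + 95.64 = 1,140.63 thousand, so u = 95.64/1,140.63 = 8.38%.
After the change, unemployed and labor force both fall by 33.31 → E = 1,044.99, U = 62.33, labor force = 1,107.32 thousand.
New unemployment rate = 62.33 / 1,107.32 = 5.63%.

New unemployment rate ≈ 5.63%.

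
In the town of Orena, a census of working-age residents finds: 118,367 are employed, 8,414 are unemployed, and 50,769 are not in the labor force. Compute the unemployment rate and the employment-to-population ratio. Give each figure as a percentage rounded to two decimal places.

Unemployment rate ≈ 6.64%; employment-population ratio ≈ 66.67%.

Labor force = employed + unemployed = 118,367 + 8,414 = 126,781.
Working-age population = 126,781 + 50,769 = 177,550.
Unemployment rate = 8,414 / 126,781 = 6.64%.
Employment-population ratio = 118,367 / 177,550 = 66.67%.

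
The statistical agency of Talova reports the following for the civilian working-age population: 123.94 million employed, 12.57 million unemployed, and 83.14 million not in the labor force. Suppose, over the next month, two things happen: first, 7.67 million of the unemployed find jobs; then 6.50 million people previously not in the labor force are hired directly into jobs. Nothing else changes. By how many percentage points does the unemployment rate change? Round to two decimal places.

Initially, labor force = 123.94 + 12.57 = 136.51 million, so u = 12.57/136.51 = 9.21%.
After the first change, unemployed falls and employed rises by 7.67; labor force unchanged → E = 131.61, U = 4.90, labor force = 136.51 million.
After the second change, employed and labor force both rise by 6.50; unemployed unchanged → E = 138.11, U = 4.90, labor force = 143.01 million.
New unemployment rate = 4.90 / 143.01 = 3.43%.
Change = 3.43% − 9.21% = −5.78 percentage points.

The unemployment rate changes by −5.78 percentage points.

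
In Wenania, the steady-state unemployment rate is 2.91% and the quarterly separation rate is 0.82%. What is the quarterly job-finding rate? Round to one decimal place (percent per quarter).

From u* = s/(s+f): f = s·(1−u)/u.
f = 0.82 × (1 − 0.0291) / 0.0291 = 0.7961 / 0.0291 ≈ 27.4% per quarter.

Job-finding rate ≈ 27.4% per quarter.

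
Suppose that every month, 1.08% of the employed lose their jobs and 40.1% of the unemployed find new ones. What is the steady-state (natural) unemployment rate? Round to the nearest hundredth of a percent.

At steady state the flows balance: s·E = f·U, so U/(E+U) = s/(s+f).
u* = 1.08 / (1.08 + 40.1) = 1.08 / 41.18 = 2.62%.

Steady-state unemployment rate ≈ 2.62%.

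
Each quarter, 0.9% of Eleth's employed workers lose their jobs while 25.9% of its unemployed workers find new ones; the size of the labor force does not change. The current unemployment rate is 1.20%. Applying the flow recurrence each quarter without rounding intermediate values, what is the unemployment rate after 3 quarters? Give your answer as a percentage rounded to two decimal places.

With a fixed labor force, u_{t+1} = u_t + s·(1−u_t) − f·u_t = u_t·(1−s−f) + s.
Here 1−s−f = 0.732 and s = 0.009.
u_1 = 0.012000 × 0.732 + 0.009 = 0.017784.
u_2 = 0.017784 × 0.732 + 0.009 = 0.022018.
u_3 = 0.022018 × 0.732 + 0.009 = 0.025117.

Unemployment rate after three quarters ≈ 2.51%.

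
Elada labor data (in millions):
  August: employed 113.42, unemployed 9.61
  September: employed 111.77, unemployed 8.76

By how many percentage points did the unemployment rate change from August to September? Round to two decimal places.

The unemployment rate changed by −0.54 percentage points.

August: labor force = 113.42 + 9.61 = 123.03; u = 9.61/123.03 = 7.81%.
September: labor force = 111.77 + 8.76 = 120.53; u = 8.76/120.53 = 7.27%.
Change = 7.27% − 7.81% = −0.54 pp.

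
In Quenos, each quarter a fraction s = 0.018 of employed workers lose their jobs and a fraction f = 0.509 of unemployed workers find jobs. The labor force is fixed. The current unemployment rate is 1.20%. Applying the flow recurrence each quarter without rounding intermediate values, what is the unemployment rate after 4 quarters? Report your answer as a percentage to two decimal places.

Unemployment rate after four quarters ≈ 3.30%.

With a fixed labor force, u_{t+1} = u_t + s·(1−u_t) − f·u_t = u_t·(1−s−f) + s.
Here 1−s−f = 0.473 and s = 0.018.
u_1 = 0.012000 × 0.473 + 0.018 = 0.023676.
u_2 = 0.023676 × 0.473 + 0.018 = 0.029199.
u_3 = 0.029199 × 0.473 + 0.018 = 0.031811.
u_4 = 0.031811 × 0.473 + 0.018 = 0.033047.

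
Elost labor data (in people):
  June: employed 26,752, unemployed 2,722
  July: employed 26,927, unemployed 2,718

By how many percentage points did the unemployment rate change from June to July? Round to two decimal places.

The unemployment rate changed by −0.07 percentage points.

June: labor force = 26,752 + 2,722 = 29,474; u = 2,722/29,474 = 9.24%.
July: labor force = 26,927 + 2,718 = 29,645; u = 2,718/29,645 = 9.17%.
Change = 9.17% − 9.24% = −0.07 pp.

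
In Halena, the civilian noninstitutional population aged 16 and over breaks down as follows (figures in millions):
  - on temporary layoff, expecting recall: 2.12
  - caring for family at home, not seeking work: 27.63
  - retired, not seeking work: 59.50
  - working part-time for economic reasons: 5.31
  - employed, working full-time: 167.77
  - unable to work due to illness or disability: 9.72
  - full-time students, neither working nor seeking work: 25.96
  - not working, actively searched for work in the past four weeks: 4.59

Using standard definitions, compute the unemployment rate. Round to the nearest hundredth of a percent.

Unemployment rate ≈ 3.73%.

Employed = 5.31 + 167.77 = 173.08 million (anyone who worked, including part-time for economic reasons, counts as employed).
Unemployed = 2.12 + 4.59 = 6.71 million (jobless and actively searching, or on temporary layoff).
Labor force = 173.08 + 6.71 = 179.79 million.
Unemployment rate = 6.71 / 179.79 = 3.73%.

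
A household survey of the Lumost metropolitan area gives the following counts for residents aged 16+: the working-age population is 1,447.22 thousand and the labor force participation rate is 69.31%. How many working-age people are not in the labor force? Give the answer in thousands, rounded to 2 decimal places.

Share not in the labor force = 1 − 0.6931 = 0.3069.
Not in labor force = 0.3069 × 1,447.22 ≈ 444.15 thousand.

About 444.15 thousand are not in the labor force.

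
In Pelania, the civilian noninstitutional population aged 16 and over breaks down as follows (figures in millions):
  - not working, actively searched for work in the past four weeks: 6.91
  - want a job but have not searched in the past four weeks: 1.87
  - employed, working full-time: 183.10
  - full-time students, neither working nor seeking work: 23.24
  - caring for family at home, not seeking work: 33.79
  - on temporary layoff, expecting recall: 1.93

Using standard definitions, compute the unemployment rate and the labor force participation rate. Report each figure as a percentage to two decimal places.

Unemployment rate ≈ 4.61%; labor force participation rate ≈ 76.52%.

Employed = 183.10 million.
Unemployed = 6.91 + 1.93 = 8.84 million (jobless and actively searching, or on temporary layoff).
Labor force = 183.10 + 8.84 = 191.94 million.
Not in labor force = 1.87 + 23.24 + 33.79 = 58.90 million (those not working and not actively searching are outside the labor force — including those who want a job but have given up searching).
Civilian working-age population = 191.94 + 58.90 = 250.84 million.
Unemployment rate = 8.84 / 191.94 = 4.61%.
Labor force participation rate = 191.94 / 250.84 = 76.52%.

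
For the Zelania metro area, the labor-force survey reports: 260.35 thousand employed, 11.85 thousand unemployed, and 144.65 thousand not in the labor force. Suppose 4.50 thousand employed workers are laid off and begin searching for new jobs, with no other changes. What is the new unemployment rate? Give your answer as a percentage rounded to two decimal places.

New unemployment rate ≈ 6.01%.

Initially, labor force = 260.35 + 11.85 = 272.20 thousand, so u = 11.85/272.20 = 4.35%.
After the change, employed falls and unemployed rises by 4.50; labor force unchanged → E = 255.85, U = 16.35, labor force = 272.20 thousand.
New unemployment rate = 16.35 / 272.20 = 6.01%.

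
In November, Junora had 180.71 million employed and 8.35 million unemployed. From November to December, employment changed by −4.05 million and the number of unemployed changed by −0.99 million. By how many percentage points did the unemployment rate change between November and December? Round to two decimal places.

The unemployment rate changed by −0.42 percentage points.

November: labor force = 180.71 + 8.35 = 189.06; u = 8.35/189.06 = 4.42%.
December: labor force = 176.66 + 7.36 = 184.02; u = 7.36/184.02 = 4.00%.
Change = 4.00% − 4.42% = −0.42 pp.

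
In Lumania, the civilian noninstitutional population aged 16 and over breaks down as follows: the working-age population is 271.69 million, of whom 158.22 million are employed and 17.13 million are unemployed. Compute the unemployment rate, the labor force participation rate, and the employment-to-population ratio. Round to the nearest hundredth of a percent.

Labor force = employed + unemployed = 158.22 + 17.13 = 175.35 million.
Unemployment rate = 17.13 / 175.35 = 9.77%.
Labor force participation rate = 175.35 / 271.69 = 64.54%.
Employment-population ratio = 158.22 / 271.69 = 58.24%.

Unemployment rate ≈ 9.77%; labor force participation rate ≈ 64.54%; employment-population ratio ≈ 58.24%.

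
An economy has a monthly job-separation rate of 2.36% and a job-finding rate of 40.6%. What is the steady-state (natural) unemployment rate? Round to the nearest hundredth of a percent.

At steady state the flows balance: s·E = f·U, so U/(E+U) = s/(s+f).
u* = 2.36 / (2.36 + 40.6) = 2.36 / 42.96 = 5.49%.

Steady-state unemployment rate ≈ 5.49%.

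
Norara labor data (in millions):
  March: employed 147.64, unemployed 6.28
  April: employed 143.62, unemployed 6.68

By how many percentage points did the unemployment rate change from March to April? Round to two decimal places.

March: labor force = 147.64 + 6.28 = 153.92; u = 6.28/153.92 = 4.08%.
April: labor force = 143.62 + 6.68 = 150.30; u = 6.68/150.30 = 4.44%.
Change = 4.44% − 4.08% = +0.36 pp.

The unemployment rate changed by +0.36 percentage points.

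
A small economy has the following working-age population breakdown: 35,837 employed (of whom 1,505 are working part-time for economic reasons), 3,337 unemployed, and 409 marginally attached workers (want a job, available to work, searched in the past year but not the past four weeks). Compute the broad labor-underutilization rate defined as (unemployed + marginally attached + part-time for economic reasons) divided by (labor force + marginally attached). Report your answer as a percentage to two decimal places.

Broad underutilization rate ≈ 13.27%.

Labor force = 35,837 + 3,337 = 39,174.
Numerator = 3,337 + 409 + 1,505 = 5,251.
Denominator = 39,174 + 409 = 39,583.
Broad rate = 5,251 / 39,583 = 13.27%.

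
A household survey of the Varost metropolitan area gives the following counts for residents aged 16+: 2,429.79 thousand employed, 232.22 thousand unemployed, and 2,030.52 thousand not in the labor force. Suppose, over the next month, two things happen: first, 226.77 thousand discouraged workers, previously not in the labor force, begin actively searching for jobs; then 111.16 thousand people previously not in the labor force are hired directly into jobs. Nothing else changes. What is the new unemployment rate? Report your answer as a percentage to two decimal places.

Initially, labor force = 2,429.79 + 232.22 = 2,662.01 thousand, so u = 232.22/2,662.01 = 8.72%.
After the first change, unemployed and labor force both rise by 226.77 → E = 2,429.79, U = 458.99, labor force = 2,888.78 thousand.
After the second change, employed and labor force both rise by 111.16; unemployed unchanged → E = 2,540.95, U = 458.99, labor force = 2,999.94 thousand.
New unemployment rate = 458.99 / 2,999.94 = 15.30%.

New unemployment rate ≈ 15.30%.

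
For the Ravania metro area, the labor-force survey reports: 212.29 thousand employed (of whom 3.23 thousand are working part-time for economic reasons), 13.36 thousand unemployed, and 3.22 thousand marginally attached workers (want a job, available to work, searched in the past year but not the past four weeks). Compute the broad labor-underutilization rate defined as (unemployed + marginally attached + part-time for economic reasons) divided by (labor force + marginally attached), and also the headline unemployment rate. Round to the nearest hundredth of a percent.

Broad underutilization rate ≈ 8.66%; headline unemployment rate ≈ 5.92%.

Labor force = 212.29 + 13.36 = 225.65 thousand.
Numerator = 13.36 + 3.22 + 3.23 = 19.81 thousand.
Denominator = 225.65 + 3.22 = 228.87 thousand.
Broad rate = 19.81 / 228.87 = 8.66%.
Headline unemployment rate = 13.36 / 225.65 = 5.92%.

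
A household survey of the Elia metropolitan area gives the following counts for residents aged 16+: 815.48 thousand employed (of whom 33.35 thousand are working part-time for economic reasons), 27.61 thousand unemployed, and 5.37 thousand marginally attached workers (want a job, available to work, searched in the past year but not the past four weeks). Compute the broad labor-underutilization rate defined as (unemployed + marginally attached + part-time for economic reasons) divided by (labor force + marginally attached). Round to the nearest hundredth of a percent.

Labor force = 815.48 + 27.61 = 843.09 thousand.
Numerator = 27.61 + 5.37 + 33.35 = 66.33 thousand.
Denominator = 843.09 + 5.37 = 848.46 thousand.
Broad rate = 66.33 / 848.46 = 7.82%.

Broad underutilization rate ≈ 7.82%.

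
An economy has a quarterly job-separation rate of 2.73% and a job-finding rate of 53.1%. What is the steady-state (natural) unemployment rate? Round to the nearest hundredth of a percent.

At steady state the flows balance: s·E = f·U, so U/(E+U) = s/(s+f).
u* = 2.73 / (2.73 + 53.1) = 2.73 / 55.83 = 4.89%.

Steady-state unemployment rate ≈ 4.89%.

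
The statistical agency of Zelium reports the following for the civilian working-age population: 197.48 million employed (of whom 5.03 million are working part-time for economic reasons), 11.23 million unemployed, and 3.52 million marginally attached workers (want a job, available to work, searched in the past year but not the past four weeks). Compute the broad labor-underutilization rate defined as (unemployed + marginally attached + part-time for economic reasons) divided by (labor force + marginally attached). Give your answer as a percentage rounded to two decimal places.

Labor force = 197.48 + 11.23 = 208.71 million.
Numerator = 11.23 + 3.52 + 5.03 = 19.78 million.
Denominator = 208.71 + 3.52 = 212.23 million.
Broad rate = 19.78 / 212.23 = 9.32%.

Broad underutilization rate ≈ 9.32%.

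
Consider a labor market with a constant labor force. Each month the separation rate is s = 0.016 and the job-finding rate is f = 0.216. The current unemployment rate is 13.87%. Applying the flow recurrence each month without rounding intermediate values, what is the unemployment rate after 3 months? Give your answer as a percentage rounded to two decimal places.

With a fixed labor force, u_{t+1} = u_t + s·(1−u_t) − f·u_t = u_t·(1−s−f) + s.
Here 1−s−f = 0.768 and s = 0.016.
u_1 = 0.138700 × 0.768 + 0.016 = 0.122522.
u_2 = 0.122522 × 0.768 + 0.016 = 0.110097.
u_3 = 0.110097 × 0.768 + 0.016 = 0.100554.

Unemployment rate after three months ≈ 10.06%.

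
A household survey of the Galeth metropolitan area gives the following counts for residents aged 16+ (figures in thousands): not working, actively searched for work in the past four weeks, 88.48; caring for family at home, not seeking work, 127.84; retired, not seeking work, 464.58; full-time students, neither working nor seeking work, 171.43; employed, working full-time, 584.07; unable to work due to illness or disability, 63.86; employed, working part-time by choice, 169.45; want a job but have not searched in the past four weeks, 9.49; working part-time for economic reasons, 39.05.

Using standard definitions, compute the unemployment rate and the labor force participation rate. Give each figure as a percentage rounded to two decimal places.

Unemployment rate ≈ 10.04%; labor force participation rate ≈ 51.28%.

Employed = 584.07 + 169.45 + 39.05 = 792.57 thousand (anyone who worked, including part-time for economic reasons, counts as employed).
Unemployed = 88.48 thousand.
Labor force = 792.57 + 88.48 = 881.05 thousand.
Not in labor force = 127.84 + 464.58 + 171.43 + 63.86 + 9.49 = 837.20 thousand (those not working and not actively searching are outside the labor force — including those who want a job but have given up searching).
Civilian working-age population = 881.05 + 837.20 = 1,718.25 thousand.
Unemployment rate = 88.48 / 881.05 = 10.04%.
Labor force participation rate = 881.05 / 1,718.25 = 51.28%.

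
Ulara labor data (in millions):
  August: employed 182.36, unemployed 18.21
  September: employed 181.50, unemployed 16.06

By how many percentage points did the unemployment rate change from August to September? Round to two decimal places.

The unemployment rate changed by −0.95 percentage points.

August: labor force = 182.36 + 18.21 = 200.57; u = 18.21/200.57 = 9.08%.
September: labor force = 181.50 + 16.06 = 197.56; u = 16.06/197.56 = 8.13%.
Change = 8.13% − 9.08% = −0.95 pp.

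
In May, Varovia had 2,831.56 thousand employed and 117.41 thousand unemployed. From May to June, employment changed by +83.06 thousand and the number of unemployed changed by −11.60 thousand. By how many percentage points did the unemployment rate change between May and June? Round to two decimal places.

May: labor force = 2,831.56 + 117.41 = 2,948.97; u = 117.41/2,948.97 = 3.98%.
June: labor force = 2,914.62 + 105.81 = 3,020.43; u = 105.81/3,020.43 = 3.50%.
Change = 3.50% − 3.98% = −0.48 pp.

The unemployment rate changed by −0.48 percentage points.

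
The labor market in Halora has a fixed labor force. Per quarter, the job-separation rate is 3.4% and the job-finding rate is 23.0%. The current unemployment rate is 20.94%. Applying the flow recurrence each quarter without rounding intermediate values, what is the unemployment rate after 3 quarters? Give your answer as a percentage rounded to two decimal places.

With a fixed labor force, u_{t+1} = u_t + s·(1−u_t) − f·u_t = u_t·(1−s−f) + s.
Here 1−s−f = 0.736 and s = 0.034.
u_1 = 0.209400 × 0.736 + 0.034 = 0.188118.
u_2 = 0.188118 × 0.736 + 0.034 = 0.172455.
u_3 = 0.172455 × 0.736 + 0.034 = 0.160927.

Unemployment rate after three quarters ≈ 16.09%.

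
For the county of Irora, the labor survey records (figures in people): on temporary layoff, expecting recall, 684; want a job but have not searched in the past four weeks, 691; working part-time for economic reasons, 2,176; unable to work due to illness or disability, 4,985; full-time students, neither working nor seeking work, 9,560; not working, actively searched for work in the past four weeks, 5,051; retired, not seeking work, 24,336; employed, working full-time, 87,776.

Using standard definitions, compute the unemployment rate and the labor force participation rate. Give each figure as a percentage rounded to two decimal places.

Unemployment rate ≈ 5.99%; labor force participation rate ≈ 70.74%.

Employed = 2,176 + 87,776 = 89,952 (anyone who worked, including part-time for economic reasons, counts as employed).
Unemployed = 684 + 5,051 = 5,735 (jobless and actively searching, or on temporary layoff).
Labor force = 89,952 + 5,735 = 95,687.
Not in labor force = 691 + 4,985 + 9,560 + 24,336 = 39,572 (those not working and not actively searching are outside the labor force — including those who want a job but have given up searching).
Civilian working-age population = 95,687 + 39,572 = 135,259.
Unemployment rate = 5,735 / 95,687 = 5.99%.
Labor force participation rate = 95,687 / 135,259 = 70.74%.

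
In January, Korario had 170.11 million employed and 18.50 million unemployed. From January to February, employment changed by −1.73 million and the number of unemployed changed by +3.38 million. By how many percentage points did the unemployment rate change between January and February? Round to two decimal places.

January: labor force = 170.11 + 18.50 = 188.61; u = 18.50/188.61 = 9.81%.
February: labor force = 168.38 + 21.88 = 190.26; u = 21.88/190.26 = 11.50%.
Change = 11.50% − 9.81% = +1.69 pp.

The unemployment rate changed by +1.69 percentage points.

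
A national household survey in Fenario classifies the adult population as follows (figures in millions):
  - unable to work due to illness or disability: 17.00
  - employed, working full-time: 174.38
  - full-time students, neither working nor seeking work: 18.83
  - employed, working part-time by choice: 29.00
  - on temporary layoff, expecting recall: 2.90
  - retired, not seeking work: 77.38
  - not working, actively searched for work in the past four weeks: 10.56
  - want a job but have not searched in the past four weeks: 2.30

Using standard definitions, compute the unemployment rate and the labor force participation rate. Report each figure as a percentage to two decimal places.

Unemployment rate ≈ 6.21%; labor force participation rate ≈ 65.24%.

Employed = 174.38 + 29.00 = 203.38 million.
Unemployed = 2.90 + 10.56 = 13.46 million (jobless and actively searching, or on temporary layoff).
Labor force = 203.38 + 13.46 = 216.84 million.
Not in labor force = 17.00 + 18.83 + 77.38 + 2.30 = 115.51 million (those not working and not actively searching are outside the labor force — including those who want a job but have given up searching).
Civilian working-age population = 216.84 + 115.51 = 332.35 million.
Unemployment rate = 13.46 / 216.84 = 6.21%.
Labor force participation rate = 216.84 / 332.35 = 65.24%.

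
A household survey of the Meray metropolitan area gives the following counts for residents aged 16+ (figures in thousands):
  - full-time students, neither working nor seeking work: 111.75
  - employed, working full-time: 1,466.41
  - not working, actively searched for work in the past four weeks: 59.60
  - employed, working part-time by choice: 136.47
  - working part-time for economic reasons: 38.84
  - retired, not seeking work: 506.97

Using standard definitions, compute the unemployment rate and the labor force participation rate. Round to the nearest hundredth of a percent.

Unemployment rate ≈ 3.50%; labor force participation rate ≈ 73.33%.

Employed = 1,466.41 + 136.47 + 38.84 = 1,641.72 thousand (anyone who worked, including part-time for economic reasons, counts as employed).
Unemployed = 59.60 thousand.
Labor force = 1,641.72 + 59.60 = 1,701.32 thousand.
Not in labor force = 111.75 + 506.97 = 618.72 thousand (those not working and not actively searching are outside the labor force).
Civilian working-age population = 1,701.32 + 618.72 = 2,320.04 thousand.
Unemployment rate = 59.60 / 1,701.32 = 3.50%.
Labor force participation rate = 1,701.32 / 2,320.04 = 73.33%.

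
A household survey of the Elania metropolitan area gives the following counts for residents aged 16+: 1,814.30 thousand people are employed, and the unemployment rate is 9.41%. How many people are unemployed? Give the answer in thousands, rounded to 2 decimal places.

Let U be the number unemployed. The labor force is E + U, and U/(E+U) = 0.0941.
So U = 0.0941 × 1,814.30 / (1 − 0.0941) = 170.7256 / 0.9059 ≈ 188.46 thousand.

About 188.46 thousand are unemployed.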